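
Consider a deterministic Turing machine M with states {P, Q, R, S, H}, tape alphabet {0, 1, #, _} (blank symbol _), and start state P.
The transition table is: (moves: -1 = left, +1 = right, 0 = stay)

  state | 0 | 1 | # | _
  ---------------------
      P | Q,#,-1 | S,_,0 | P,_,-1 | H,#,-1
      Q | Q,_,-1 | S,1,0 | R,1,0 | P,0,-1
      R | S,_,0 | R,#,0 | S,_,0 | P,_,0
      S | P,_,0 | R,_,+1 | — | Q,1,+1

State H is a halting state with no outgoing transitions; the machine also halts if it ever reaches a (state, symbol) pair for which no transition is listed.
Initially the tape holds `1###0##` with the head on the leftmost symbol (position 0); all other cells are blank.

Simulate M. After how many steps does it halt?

19

P | [1]###0##   read 1 → write _, move 0, go to S
S | [_]###0##   read _ → write 1, move +1, go to Q
Q | 1[#]##0##   read # → write 1, move 0, go to R
R | 1[1]##0##   read 1 → write #, move 0, go to R
R | 1[#]##0##   read # → write _, move 0, go to S
S | 1[_]##0##   read _ → write 1, move +1, go to Q
Q | 11[#]#0##   read # → write 1, move 0, go to R
R | 11[1]#0##   read 1 → write #, move 0, go to R
R | 11[#]#0##   read # → write _, move 0, go to S
S | 11[_]#0##   read _ → write 1, move +1, go to Q
Q | 111[#]0##   read # → write 1, move 0, go to R
R | 111[1]0##   read 1 → write #, move 0, go to R
R | 111[#]0##   read # → write _, move 0, go to S
S | 111[_]0##   read _ → write 1, move +1, go to Q
Q | 1111[0]##   read 0 → write _, move -1, go to Q
Q | 111[1]_##   read 1 → write 1, move 0, go to S
S | 111[1]_##   read 1 → write _, move +1, go to R
R | 111_[_]##   read _ → write _, move 0, go to P
P | 111_[_]##   read _ → write #, move -1, go to H
H | 111[_]###
M halts after 19 transitions.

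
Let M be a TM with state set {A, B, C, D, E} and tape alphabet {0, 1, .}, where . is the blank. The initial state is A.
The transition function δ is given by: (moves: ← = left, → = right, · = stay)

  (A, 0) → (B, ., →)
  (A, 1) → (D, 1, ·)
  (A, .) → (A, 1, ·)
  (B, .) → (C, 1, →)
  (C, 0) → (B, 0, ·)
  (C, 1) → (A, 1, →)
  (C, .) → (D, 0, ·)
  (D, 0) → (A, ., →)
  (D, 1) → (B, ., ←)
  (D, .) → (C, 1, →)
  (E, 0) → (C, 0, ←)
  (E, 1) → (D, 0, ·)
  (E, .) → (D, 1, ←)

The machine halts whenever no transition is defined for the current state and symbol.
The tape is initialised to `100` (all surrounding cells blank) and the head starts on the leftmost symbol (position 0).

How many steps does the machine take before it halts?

A | .[1]00   read 1 → write 1, move ·, go to D
D | .[1]00   read 1 → write ., move ←, go to B
B | [.].00   read . → write 1, move →, go to C
C | 1[.]00   read . → write 0, move ·, go to D
D | 1[0]00   read 0 → write ., move →, go to A
A | 1.[0]0   read 0 → write ., move →, go to B
B | 1..[0]
M halts after 6 transitions.

6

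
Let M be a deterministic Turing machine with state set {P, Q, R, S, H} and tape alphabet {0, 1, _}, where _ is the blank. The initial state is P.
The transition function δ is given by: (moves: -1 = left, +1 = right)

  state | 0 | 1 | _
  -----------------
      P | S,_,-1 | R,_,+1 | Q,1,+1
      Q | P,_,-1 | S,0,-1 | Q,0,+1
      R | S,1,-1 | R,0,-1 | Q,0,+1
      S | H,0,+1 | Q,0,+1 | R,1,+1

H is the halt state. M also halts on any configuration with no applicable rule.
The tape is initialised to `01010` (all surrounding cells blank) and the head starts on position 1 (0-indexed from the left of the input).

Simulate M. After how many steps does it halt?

P | ___0[1]010   read 1 → write _, move +1, go to R
R | ___0_[0]10   read 0 → write 1, move -1, go to S
S | ___0[_]110   read _ → write 1, move +1, go to R
R | ___01[1]10   read 1 → write 0, move -1, go to R
R | ___0[1]010   read 1 → write 0, move -1, go to R
R | ___[0]0010   read 0 → write 1, move -1, go to S
S | __[_]10010   read _ → write 1, move +1, go to R
R | __1[1]0010   read 1 → write 0, move -1, go to R
R | __[1]00010   read 1 → write 0, move -1, go to R
R | _[_]000010   read _ → write 0, move +1, go to Q
Q | _0[0]00010   read 0 → write _, move -1, go to P
P | _[0]_00010   read 0 → write _, move -1, go to S
S | [_]__00010   read _ → write 1, move +1, go to R
R | 1[_]_00010   read _ → write 0, move +1, go to Q
Q | 10[_]00010   read _ → write 0, move +1, go to Q
Q | 100[0]0010   read 0 → write _, move -1, go to P
P | 10[0]_0010   read 0 → write _, move -1, go to S
S | 1[0]__0010   read 0 → write 0, move +1, go to H
H | 10[_]_0010
M halts after 18 transitions.

18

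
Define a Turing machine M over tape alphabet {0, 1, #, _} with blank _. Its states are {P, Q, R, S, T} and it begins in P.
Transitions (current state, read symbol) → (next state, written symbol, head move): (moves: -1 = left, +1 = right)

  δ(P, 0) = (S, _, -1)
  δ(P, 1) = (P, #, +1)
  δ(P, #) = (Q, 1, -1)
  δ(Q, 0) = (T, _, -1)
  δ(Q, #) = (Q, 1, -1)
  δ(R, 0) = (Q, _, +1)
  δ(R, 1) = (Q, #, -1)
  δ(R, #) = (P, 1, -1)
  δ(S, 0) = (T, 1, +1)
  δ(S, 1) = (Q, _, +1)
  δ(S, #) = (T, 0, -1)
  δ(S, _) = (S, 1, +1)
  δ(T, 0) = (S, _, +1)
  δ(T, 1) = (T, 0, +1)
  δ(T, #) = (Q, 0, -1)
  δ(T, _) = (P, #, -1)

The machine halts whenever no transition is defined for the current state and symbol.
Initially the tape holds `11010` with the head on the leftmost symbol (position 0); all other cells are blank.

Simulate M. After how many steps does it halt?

5

P | _[1]1010   read 1 → write #, move +1, go to P
P | _#[1]010   read 1 → write #, move +1, go to P
P | _##[0]10   read 0 → write _, move -1, go to S
S | _#[#]_10   read # → write 0, move -1, go to T
T | _[#]0_10   read # → write 0, move -1, go to Q
Q | [_]00_10
M halts after 5 transitions.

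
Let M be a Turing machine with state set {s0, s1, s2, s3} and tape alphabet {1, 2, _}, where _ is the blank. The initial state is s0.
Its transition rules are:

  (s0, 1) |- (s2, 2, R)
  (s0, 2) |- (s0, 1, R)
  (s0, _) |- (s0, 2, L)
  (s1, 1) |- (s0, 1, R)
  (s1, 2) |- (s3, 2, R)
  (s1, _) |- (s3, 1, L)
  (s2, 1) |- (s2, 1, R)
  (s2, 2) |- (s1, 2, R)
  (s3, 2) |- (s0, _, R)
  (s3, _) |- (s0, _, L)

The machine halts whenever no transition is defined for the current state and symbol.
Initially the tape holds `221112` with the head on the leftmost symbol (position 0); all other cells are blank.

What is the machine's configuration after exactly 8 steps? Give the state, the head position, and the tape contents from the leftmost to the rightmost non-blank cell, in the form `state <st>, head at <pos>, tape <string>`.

state=s0 head=0 tape=[2]21112_   (s0,2)→(s0,1,R)
state=s0 head=1 tape=1[2]1112_   (s0,2)→(s0,1,R)
state=s0 head=2 tape=11[1]112_   (s0,1)→(s2,2,R)
state=s2 head=3 tape=112[1]12_   (s2,1)→(s2,1,R)
state=s2 head=4 tape=1121[1]2_   (s2,1)→(s2,1,R)
state=s2 head=5 tape=11211[2]_   (s2,2)→(s1,2,R)
state=s1 head=6 tape=112112[_]   (s1,_)→(s3,1,L)
state=s3 head=5 tape=11211[2]1   (s3,2)→(s0,_,R)
state=s0 head=6 tape=11211_[1]
After 8 steps: state s0, head at 6, tape 11211_1.

state s0, head at 6, tape 11211_1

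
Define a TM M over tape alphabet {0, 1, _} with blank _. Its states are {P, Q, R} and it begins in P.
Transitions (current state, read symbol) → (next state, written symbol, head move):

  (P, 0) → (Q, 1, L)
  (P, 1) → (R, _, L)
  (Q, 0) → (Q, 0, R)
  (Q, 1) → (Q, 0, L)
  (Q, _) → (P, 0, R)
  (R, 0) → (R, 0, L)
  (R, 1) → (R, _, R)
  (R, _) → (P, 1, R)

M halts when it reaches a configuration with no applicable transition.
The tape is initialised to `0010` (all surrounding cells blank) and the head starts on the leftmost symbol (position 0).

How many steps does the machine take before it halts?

P | ___[0]010__   read 0 → write 1, move L, go to Q
Q | __[_]1010__   read _ → write 0, move R, go to P
P | __0[1]010__   read 1 → write _, move L, go to R
R | __[0]_010__   read 0 → write 0, move L, go to R
R | _[_]0_010__   read _ → write 1, move R, go to P
P | _1[0]_010__   read 0 → write 1, move L, go to Q
Q | _[1]1_010__   read 1 → write 0, move L, go to Q
Q | [_]01_010__   read _ → write 0, move R, go to P
P | 0[0]1_010__   read 0 → write 1, move L, go to Q
Q | [0]11_010__   read 0 → write 0, move R, go to Q
Q | 0[1]1_010__   read 1 → write 0, move L, go to Q
Q | [0]01_010__   read 0 → write 0, move R, go to Q
Q | 0[0]1_010__   read 0 → write 0, move R, go to Q
Q | 00[1]_010__   read 1 → write 0, move L, go to Q
Q | 0[0]0_010__   read 0 → write 0, move R, go to Q
Q | 00[0]_010__   read 0 → write 0, move R, go to Q
Q | 000[_]010__   read _ → write 0, move R, go to P
P | 0000[0]10__   read 0 → write 1, move L, go to Q
Q | 000[0]110__   read 0 → write 0, move R, go to Q
Q | 0000[1]10__   read 1 → write 0, move L, go to Q
Q | 000[0]010__   read 0 → write 0, move R, go to Q
Q | 0000[0]10__   read 0 → write 0, move R, go to Q
Q | 00000[1]0__   read 1 → write 0, move L, go to Q
Q | 0000[0]00__   read 0 → write 0, move R, go to Q
Q | 00000[0]0__   read 0 → write 0, move R, go to Q
Q | 000000[0]__   read 0 → write 0, move R, go to Q
Q | 0000000[_]_   read _ → write 0, move R, go to P
P | 00000000[_]
M halts after 27 transitions.

27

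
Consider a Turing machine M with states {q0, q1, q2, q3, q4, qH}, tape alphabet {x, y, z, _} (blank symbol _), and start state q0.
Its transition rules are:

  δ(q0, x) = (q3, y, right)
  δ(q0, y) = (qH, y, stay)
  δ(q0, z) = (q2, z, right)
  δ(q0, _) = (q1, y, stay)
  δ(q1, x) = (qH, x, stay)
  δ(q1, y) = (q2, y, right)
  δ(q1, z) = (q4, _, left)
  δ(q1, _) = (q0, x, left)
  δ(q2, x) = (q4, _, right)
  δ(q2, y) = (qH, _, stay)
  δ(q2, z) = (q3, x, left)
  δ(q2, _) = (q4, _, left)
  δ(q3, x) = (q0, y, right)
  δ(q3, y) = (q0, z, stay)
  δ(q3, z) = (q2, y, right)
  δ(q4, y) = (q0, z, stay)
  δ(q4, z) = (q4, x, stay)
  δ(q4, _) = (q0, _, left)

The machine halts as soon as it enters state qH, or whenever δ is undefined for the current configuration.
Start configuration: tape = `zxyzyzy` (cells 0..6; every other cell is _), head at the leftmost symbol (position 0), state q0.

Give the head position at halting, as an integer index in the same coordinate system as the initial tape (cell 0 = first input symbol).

6

q0 | [z]xyzyzy_   read z → write z, move right, go to q2
q2 | z[x]yzyzy_   read x → write _, move right, go to q4
q4 | z_[y]zyzy_   read y → write z, move stay, go to q0
q0 | z_[z]zyzy_   read z → write z, move right, go to q2
q2 | z_z[z]yzy_   read z → write x, move left, go to q3
q3 | z_[z]xyzy_   read z → write y, move right, go to q2
q2 | z_y[x]yzy_   read x → write _, move right, go to q4
q4 | z_y_[y]zy_   read y → write z, move stay, go to q0
q0 | z_y_[z]zy_   read z → write z, move right, go to q2
q2 | z_y_z[z]y_   read z → write x, move left, go to q3
q3 | z_y_[z]xy_   read z → write y, move right, go to q2
q2 | z_y_y[x]y_   read x → write _, move right, go to q4
q4 | z_y_y_[y]_   read y → write z, move stay, go to q0
q0 | z_y_y_[z]_   read z → write z, move right, go to q2
q2 | z_y_y_z[_]   read _ → write _, move left, go to q4
q4 | z_y_y_[z]_   read z → write x, move stay, go to q4
q4 | z_y_y_[x]_
At halt the head is at cell 6.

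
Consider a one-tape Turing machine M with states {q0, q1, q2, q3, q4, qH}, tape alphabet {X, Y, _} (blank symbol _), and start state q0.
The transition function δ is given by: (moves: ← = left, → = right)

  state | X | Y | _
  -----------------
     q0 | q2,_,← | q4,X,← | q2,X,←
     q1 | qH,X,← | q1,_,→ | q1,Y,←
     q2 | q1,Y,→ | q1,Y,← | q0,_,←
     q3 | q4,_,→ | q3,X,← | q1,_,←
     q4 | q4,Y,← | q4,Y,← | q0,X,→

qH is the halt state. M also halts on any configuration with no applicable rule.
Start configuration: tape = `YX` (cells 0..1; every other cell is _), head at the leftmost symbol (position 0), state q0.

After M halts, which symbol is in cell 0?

_

state=q0 head=0 tape=_[Y]X   (q0,Y)→(q4,X,←)
state=q4 head=-1 tape=[_]XX   (q4,_)→(q0,X,→)
state=q0 head=0 tape=X[X]X   (q0,X)→(q2,_,←)
state=q2 head=-1 tape=[X]_X   (q2,X)→(q1,Y,→)
state=q1 head=0 tape=Y[_]X   (q1,_)→(q1,Y,←)
state=q1 head=-1 tape=[Y]YX   (q1,Y)→(q1,_,→)
state=q1 head=0 tape=_[Y]X   (q1,Y)→(q1,_,→)
state=q1 head=1 tape=__[X]   (q1,X)→(qH,X,←)
state=qH head=0 tape=_[_]X
Cell 0 holds _ when M halts.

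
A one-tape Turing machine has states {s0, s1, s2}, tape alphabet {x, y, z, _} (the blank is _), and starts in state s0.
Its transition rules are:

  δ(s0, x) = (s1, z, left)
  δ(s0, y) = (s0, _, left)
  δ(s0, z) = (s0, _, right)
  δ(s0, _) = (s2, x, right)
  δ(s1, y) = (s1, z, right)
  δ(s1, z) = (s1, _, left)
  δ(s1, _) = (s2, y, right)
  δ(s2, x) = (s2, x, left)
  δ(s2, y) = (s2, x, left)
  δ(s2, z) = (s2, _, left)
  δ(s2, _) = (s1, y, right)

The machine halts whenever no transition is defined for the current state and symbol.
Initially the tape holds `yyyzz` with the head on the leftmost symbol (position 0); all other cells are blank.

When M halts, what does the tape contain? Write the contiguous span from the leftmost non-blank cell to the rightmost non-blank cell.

yx_xxx

state=s0 head=0 tape=__[y]yyzz   (s0,y)→(s0,_,left)
state=s0 head=-1 tape=_[_]_yyzz   (s0,_)→(s2,x,right)
state=s2 head=0 tape=_x[_]yyzz   (s2,_)→(s1,y,right)
state=s1 head=1 tape=_xy[y]yzz   (s1,y)→(s1,z,right)
state=s1 head=2 tape=_xyz[y]zz   (s1,y)→(s1,z,right)
state=s1 head=3 tape=_xyzz[z]z   (s1,z)→(s1,_,left)
state=s1 head=2 tape=_xyz[z]_z   (s1,z)→(s1,_,left)
state=s1 head=1 tape=_xy[z]__z   (s1,z)→(s1,_,left)
state=s1 head=0 tape=_x[y]___z   (s1,y)→(s1,z,right)
state=s1 head=1 tape=_xz[_]__z   (s1,_)→(s2,y,right)
state=s2 head=2 tape=_xzy[_]_z   (s2,_)→(s1,y,right)
state=s1 head=3 tape=_xzyy[_]z   (s1,_)→(s2,y,right)
state=s2 head=4 tape=_xzyyy[z]   (s2,z)→(s2,_,left)
state=s2 head=3 tape=_xzyy[y]_   (s2,y)→(s2,x,left)
state=s2 head=2 tape=_xzy[y]x_   (s2,y)→(s2,x,left)
state=s2 head=1 tape=_xz[y]xx_   (s2,y)→(s2,x,left)
state=s2 head=0 tape=_x[z]xxx_   (s2,z)→(s2,_,left)
state=s2 head=-1 tape=_[x]_xxx_   (s2,x)→(s2,x,left)
state=s2 head=-2 tape=[_]x_xxx_   (s2,_)→(s1,y,right)
state=s1 head=-1 tape=y[x]_xxx_
The non-blank tape span at halt is yx_xxx.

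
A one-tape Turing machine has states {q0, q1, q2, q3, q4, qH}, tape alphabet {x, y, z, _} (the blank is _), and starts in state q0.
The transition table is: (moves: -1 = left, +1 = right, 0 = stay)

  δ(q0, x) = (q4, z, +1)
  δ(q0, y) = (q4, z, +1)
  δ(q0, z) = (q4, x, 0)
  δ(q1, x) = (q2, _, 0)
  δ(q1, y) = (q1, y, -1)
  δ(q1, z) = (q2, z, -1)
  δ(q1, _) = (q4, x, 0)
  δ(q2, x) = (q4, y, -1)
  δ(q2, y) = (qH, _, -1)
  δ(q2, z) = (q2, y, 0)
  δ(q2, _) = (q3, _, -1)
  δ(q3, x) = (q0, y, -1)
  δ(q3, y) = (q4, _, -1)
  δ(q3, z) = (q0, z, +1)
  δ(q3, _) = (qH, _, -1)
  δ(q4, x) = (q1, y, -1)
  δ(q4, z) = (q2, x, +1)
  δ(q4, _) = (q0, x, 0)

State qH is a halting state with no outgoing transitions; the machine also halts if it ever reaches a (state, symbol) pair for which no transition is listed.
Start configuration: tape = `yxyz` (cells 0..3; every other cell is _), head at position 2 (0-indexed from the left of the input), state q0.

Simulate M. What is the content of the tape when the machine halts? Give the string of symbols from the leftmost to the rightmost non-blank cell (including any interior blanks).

zzzyy

q0 | _yx[y]z_   read y → write z, move +1, go to q4
q4 | _yxz[z]_   read z → write x, move +1, go to q2
q2 | _yxzx[_]   read _ → write _, move -1, go to q3
q3 | _yxz[x]_   read x → write y, move -1, go to q0
q0 | _yx[z]y_   read z → write x, move 0, go to q4
q4 | _yx[x]y_   read x → write y, move -1, go to q1
q1 | _y[x]yy_   read x → write _, move 0, go to q2
q2 | _y[_]yy_   read _ → write _, move -1, go to q3
q3 | _[y]_yy_   read y → write _, move -1, go to q4
q4 | [_]__yy_   read _ → write x, move 0, go to q0
q0 | [x]__yy_   read x → write z, move +1, go to q4
q4 | z[_]_yy_   read _ → write x, move 0, go to q0
q0 | z[x]_yy_   read x → write z, move +1, go to q4
q4 | zz[_]yy_   read _ → write x, move 0, go to q0
q0 | zz[x]yy_   read x → write z, move +1, go to q4
q4 | zzz[y]y_
The non-blank tape span at halt is zzzyy.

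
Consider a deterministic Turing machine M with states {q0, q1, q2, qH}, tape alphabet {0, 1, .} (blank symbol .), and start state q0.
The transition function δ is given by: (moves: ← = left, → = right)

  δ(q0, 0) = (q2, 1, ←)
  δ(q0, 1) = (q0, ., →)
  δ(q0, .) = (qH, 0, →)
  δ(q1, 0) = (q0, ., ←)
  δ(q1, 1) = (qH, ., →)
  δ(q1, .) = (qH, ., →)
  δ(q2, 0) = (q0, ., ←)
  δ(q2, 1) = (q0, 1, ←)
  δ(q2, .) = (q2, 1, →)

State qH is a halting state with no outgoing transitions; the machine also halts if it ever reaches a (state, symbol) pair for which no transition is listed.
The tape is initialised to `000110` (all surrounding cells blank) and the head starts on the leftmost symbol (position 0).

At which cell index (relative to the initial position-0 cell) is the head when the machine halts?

state=q0 head=0 tape=.[0]00110..   (q0,0)→(q2,1,←)
state=q2 head=-1 tape=[.]100110..   (q2,.)→(q2,1,→)
state=q2 head=0 tape=1[1]00110..   (q2,1)→(q0,1,←)
state=q0 head=-1 tape=[1]100110..   (q0,1)→(q0,.,→)
state=q0 head=0 tape=.[1]00110..   (q0,1)→(q0,.,→)
state=q0 head=1 tape=..[0]0110..   (q0,0)→(q2,1,←)
state=q2 head=0 tape=.[.]10110..   (q2,.)→(q2,1,→)
state=q2 head=1 tape=.1[1]0110..   (q2,1)→(q0,1,←)
state=q0 head=0 tape=.[1]10110..   (q0,1)→(q0,.,→)
state=q0 head=1 tape=..[1]0110..   (q0,1)→(q0,.,→)
state=q0 head=2 tape=...[0]110..   (q0,0)→(q2,1,←)
state=q2 head=1 tape=..[.]1110..   (q2,.)→(q2,1,→)
state=q2 head=2 tape=..1[1]110..   (q2,1)→(q0,1,←)
state=q0 head=1 tape=..[1]1110..   (q0,1)→(q0,.,→)
state=q0 head=2 tape=...[1]110..   (q0,1)→(q0,.,→)
state=q0 head=3 tape=....[1]10..   (q0,1)→(q0,.,→)
state=q0 head=4 tape=.....[1]0..   (q0,1)→(q0,.,→)
state=q0 head=5 tape=......[0]..   (q0,0)→(q2,1,←)
state=q2 head=4 tape=.....[.]1..   (q2,.)→(q2,1,→)
state=q2 head=5 tape=.....1[1]..   (q2,1)→(q0,1,←)
state=q0 head=4 tape=.....[1]1..   (q0,1)→(q0,.,→)
state=q0 head=5 tape=......[1]..   (q0,1)→(q0,.,→)
state=q0 head=6 tape=.......[.].   (q0,.)→(qH,0,→)
state=qH head=7 tape=.......0[.]
At halt the head is at cell 7.

7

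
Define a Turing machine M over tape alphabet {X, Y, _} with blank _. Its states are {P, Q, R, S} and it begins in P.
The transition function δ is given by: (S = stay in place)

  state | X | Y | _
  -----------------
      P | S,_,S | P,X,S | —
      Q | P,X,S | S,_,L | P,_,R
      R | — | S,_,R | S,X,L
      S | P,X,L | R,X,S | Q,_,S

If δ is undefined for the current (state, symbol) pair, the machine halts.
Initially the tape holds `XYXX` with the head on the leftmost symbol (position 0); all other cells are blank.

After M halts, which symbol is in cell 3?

P | [X]YXX_   read X → write _, move S, go to S
S | [_]YXX_   read _ → write _, move S, go to Q
Q | [_]YXX_   read _ → write _, move R, go to P
P | _[Y]XX_   read Y → write X, move S, go to P
P | _[X]XX_   read X → write _, move S, go to S
S | _[_]XX_   read _ → write _, move S, go to Q
Q | _[_]XX_   read _ → write _, move R, go to P
P | __[X]X_   read X → write _, move S, go to S
S | __[_]X_   read _ → write _, move S, go to Q
Q | __[_]X_   read _ → write _, move R, go to P
P | ___[X]_   read X → write _, move S, go to S
S | ___[_]_   read _ → write _, move S, go to Q
Q | ___[_]_   read _ → write _, move R, go to P
P | ____[_]
Cell 3 holds _ when M halts.

_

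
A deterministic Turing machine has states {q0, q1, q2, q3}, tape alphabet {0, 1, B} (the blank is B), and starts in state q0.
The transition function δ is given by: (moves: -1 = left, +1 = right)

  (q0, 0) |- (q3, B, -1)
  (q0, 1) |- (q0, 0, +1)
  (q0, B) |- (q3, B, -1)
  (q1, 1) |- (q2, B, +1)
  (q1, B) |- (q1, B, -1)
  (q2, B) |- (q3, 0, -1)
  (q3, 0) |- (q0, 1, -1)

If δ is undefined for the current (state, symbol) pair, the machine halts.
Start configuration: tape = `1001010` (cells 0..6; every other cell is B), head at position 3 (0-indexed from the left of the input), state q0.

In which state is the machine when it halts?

q3

q0 | B100[1]010   read 1 → write 0, move +1, go to q0
q0 | B1000[0]10   read 0 → write B, move -1, go to q3
q3 | B100[0]B10   read 0 → write 1, move -1, go to q0
q0 | B10[0]1B10   read 0 → write B, move -1, go to q3
q3 | B1[0]B1B10   read 0 → write 1, move -1, go to q0
q0 | B[1]1B1B10   read 1 → write 0, move +1, go to q0
q0 | B0[1]B1B10   read 1 → write 0, move +1, go to q0
q0 | B00[B]1B10   read B → write B, move -1, go to q3
q3 | B0[0]B1B10   read 0 → write 1, move -1, go to q0
q0 | B[0]1B1B10   read 0 → write B, move -1, go to q3
q3 | [B]B1B1B10
No transition is defined for (q3, B); M halts in state q3.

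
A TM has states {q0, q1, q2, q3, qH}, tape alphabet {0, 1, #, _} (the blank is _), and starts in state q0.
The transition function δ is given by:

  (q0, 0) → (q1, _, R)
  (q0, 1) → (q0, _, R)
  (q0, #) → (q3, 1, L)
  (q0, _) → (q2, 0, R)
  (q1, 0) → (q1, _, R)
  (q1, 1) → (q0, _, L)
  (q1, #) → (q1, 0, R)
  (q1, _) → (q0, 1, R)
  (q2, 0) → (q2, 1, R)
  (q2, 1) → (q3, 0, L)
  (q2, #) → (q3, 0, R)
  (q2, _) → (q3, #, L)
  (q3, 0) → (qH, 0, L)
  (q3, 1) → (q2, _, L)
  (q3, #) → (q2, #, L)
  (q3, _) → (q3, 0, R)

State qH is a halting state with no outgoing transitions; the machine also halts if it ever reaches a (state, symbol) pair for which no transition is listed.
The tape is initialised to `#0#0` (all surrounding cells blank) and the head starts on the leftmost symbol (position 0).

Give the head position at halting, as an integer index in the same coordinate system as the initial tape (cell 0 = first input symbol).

0

state=q0 head=0 tape=___[#]0#0   (q0,#)→(q3,1,L)
state=q3 head=-1 tape=__[_]10#0   (q3,_)→(q3,0,R)
state=q3 head=0 tape=__0[1]0#0   (q3,1)→(q2,_,L)
state=q2 head=-1 tape=__[0]_0#0   (q2,0)→(q2,1,R)
state=q2 head=0 tape=__1[_]0#0   (q2,_)→(q3,#,L)
state=q3 head=-1 tape=__[1]#0#0   (q3,1)→(q2,_,L)
state=q2 head=-2 tape=_[_]_#0#0   (q2,_)→(q3,#,L)
state=q3 head=-3 tape=[_]#_#0#0   (q3,_)→(q3,0,R)
state=q3 head=-2 tape=0[#]_#0#0   (q3,#)→(q2,#,L)
state=q2 head=-3 tape=[0]#_#0#0   (q2,0)→(q2,1,R)
state=q2 head=-2 tape=1[#]_#0#0   (q2,#)→(q3,0,R)
state=q3 head=-1 tape=10[_]#0#0   (q3,_)→(q3,0,R)
state=q3 head=0 tape=100[#]0#0   (q3,#)→(q2,#,L)
state=q2 head=-1 tape=10[0]#0#0   (q2,0)→(q2,1,R)
state=q2 head=0 tape=101[#]0#0   (q2,#)→(q3,0,R)
state=q3 head=1 tape=1010[0]#0   (q3,0)→(qH,0,L)
state=qH head=0 tape=101[0]0#0
At halt the head is at cell 0.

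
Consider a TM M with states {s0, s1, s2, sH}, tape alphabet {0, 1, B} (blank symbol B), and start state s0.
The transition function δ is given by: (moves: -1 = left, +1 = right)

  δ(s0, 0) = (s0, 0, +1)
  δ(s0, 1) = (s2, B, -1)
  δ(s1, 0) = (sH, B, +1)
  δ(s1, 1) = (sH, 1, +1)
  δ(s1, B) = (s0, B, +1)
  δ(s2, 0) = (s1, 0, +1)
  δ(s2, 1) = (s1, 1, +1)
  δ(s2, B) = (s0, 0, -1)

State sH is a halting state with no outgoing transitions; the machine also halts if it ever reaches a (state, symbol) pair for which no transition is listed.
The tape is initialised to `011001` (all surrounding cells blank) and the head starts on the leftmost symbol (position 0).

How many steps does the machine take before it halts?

8

state=s0 head=0 tape=[0]11001   (s0,0)→(s0,0,+1)
state=s0 head=1 tape=0[1]1001   (s0,1)→(s2,B,-1)
state=s2 head=0 tape=[0]B1001   (s2,0)→(s1,0,+1)
state=s1 head=1 tape=0[B]1001   (s1,B)→(s0,B,+1)
state=s0 head=2 tape=0B[1]001   (s0,1)→(s2,B,-1)
state=s2 head=1 tape=0[B]B001   (s2,B)→(s0,0,-1)
state=s0 head=0 tape=[0]0B001   (s0,0)→(s0,0,+1)
state=s0 head=1 tape=0[0]B001   (s0,0)→(s0,0,+1)
state=s0 head=2 tape=00[B]001
M halts after 8 transitions.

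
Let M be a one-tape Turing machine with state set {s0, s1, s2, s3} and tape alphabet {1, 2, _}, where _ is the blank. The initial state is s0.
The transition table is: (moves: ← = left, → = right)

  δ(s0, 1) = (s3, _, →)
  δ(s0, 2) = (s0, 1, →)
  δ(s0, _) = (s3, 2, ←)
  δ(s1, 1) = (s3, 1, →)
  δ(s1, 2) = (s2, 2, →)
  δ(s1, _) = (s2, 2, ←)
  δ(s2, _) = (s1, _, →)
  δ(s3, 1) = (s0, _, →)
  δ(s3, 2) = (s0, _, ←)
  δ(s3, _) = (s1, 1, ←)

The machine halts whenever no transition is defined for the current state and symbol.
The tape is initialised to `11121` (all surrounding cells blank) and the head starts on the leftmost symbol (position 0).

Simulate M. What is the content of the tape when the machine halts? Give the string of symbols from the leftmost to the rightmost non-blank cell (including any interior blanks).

212_1

s0 | _[1]1121   read 1 → write _, move →, go to s3
s3 | __[1]121   read 1 → write _, move →, go to s0
s0 | ___[1]21   read 1 → write _, move →, go to s3
s3 | ____[2]1   read 2 → write _, move ←, go to s0
s0 | ___[_]_1   read _ → write 2, move ←, go to s3
s3 | __[_]2_1   read _ → write 1, move ←, go to s1
s1 | _[_]12_1   read _ → write 2, move ←, go to s2
s2 | [_]212_1   read _ → write _, move →, go to s1
s1 | _[2]12_1   read 2 → write 2, move →, go to s2
s2 | _2[1]2_1
The non-blank tape span at halt is 212_1.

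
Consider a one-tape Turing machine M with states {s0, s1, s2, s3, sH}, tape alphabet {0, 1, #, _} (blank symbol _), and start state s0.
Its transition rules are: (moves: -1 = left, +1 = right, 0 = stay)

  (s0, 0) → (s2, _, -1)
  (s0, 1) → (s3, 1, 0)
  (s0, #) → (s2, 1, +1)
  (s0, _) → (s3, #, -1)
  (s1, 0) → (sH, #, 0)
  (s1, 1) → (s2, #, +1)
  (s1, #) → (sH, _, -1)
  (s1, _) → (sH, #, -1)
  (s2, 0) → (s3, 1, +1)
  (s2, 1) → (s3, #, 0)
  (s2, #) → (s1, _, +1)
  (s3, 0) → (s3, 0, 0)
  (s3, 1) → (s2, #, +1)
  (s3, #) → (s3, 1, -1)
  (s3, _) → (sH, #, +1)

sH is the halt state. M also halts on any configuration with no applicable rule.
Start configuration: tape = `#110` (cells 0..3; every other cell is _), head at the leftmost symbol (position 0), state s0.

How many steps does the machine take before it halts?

8

s0 | _[#]110   read # → write 1, move +1, go to s2
s2 | _1[1]10   read 1 → write #, move 0, go to s3
s3 | _1[#]10   read # → write 1, move -1, go to s3
s3 | _[1]110   read 1 → write #, move +1, go to s2
s2 | _#[1]10   read 1 → write #, move 0, go to s3
s3 | _#[#]10   read # → write 1, move -1, go to s3
s3 | _[#]110   read # → write 1, move -1, go to s3
s3 | [_]1110   read _ → write #, move +1, go to sH
sH | #[1]110
M halts after 8 transitions.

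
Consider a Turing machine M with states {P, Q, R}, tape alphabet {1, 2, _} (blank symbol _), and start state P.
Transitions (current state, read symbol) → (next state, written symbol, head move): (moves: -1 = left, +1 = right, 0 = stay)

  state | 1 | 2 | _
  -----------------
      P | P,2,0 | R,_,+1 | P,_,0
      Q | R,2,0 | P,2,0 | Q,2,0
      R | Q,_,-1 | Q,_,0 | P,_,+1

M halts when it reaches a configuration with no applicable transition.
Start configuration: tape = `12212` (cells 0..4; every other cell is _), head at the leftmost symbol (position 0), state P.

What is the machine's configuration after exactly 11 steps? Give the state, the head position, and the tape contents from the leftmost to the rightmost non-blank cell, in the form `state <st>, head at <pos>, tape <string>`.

state Q, head at 2, tape 2

state=P head=0 tape=[1]2212   (P,1)→(P,2,0)
state=P head=0 tape=[2]2212   (P,2)→(R,_,+1)
state=R head=1 tape=_[2]212   (R,2)→(Q,_,0)
state=Q head=1 tape=_[_]212   (Q,_)→(Q,2,0)
state=Q head=1 tape=_[2]212   (Q,2)→(P,2,0)
state=P head=1 tape=_[2]212   (P,2)→(R,_,+1)
state=R head=2 tape=__[2]12   (R,2)→(Q,_,0)
state=Q head=2 tape=__[_]12   (Q,_)→(Q,2,0)
state=Q head=2 tape=__[2]12   (Q,2)→(P,2,0)
state=P head=2 tape=__[2]12   (P,2)→(R,_,+1)
state=R head=3 tape=___[1]2   (R,1)→(Q,_,-1)
state=Q head=2 tape=__[_]_2
After 11 steps: state Q, head at 2, tape 2.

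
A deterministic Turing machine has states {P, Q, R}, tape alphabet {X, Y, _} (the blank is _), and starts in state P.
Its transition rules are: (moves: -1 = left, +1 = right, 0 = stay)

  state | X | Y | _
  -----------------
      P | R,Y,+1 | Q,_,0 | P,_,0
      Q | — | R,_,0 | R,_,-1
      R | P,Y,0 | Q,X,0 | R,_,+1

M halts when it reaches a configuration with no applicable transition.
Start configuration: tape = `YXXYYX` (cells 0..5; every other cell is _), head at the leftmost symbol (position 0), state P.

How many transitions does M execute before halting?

P | _[Y]XXYYX   read Y → write _, move 0, go to Q
Q | _[_]XXYYX   read _ → write _, move -1, go to R
R | [_]_XXYYX   read _ → write _, move +1, go to R
R | _[_]XXYYX   read _ → write _, move +1, go to R
R | __[X]XYYX   read X → write Y, move 0, go to P
P | __[Y]XYYX   read Y → write _, move 0, go to Q
Q | __[_]XYYX   read _ → write _, move -1, go to R
R | _[_]_XYYX   read _ → write _, move +1, go to R
R | __[_]XYYX   read _ → write _, move +1, go to R
R | ___[X]YYX   read X → write Y, move 0, go to P
P | ___[Y]YYX   read Y → write _, move 0, go to Q
Q | ___[_]YYX   read _ → write _, move -1, go to R
R | __[_]_YYX   read _ → write _, move +1, go to R
R | ___[_]YYX   read _ → write _, move +1, go to R
R | ____[Y]YX   read Y → write X, move 0, go to Q
Q | ____[X]YX
M halts after 15 transitions.

15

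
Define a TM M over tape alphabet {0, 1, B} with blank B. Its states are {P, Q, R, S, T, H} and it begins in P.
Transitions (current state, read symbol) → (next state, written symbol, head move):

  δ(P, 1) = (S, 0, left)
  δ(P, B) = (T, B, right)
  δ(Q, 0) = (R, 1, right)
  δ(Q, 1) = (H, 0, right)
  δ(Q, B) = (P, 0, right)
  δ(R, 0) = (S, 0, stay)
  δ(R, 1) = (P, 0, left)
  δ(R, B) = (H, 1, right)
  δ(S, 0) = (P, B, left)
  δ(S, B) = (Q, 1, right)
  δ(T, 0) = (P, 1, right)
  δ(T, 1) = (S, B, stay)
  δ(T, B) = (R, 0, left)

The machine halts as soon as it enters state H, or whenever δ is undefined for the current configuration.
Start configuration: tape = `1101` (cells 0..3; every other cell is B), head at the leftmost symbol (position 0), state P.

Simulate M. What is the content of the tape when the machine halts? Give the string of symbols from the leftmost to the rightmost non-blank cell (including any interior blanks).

10001

state=P head=0 tape=B[1]101   (P,1)→(S,0,left)
state=S head=-1 tape=[B]0101   (S,B)→(Q,1,right)
state=Q head=0 tape=1[0]101   (Q,0)→(R,1,right)
state=R head=1 tape=11[1]01   (R,1)→(P,0,left)
state=P head=0 tape=1[1]001   (P,1)→(S,0,left)
state=S head=-1 tape=[1]0001
The non-blank tape span at halt is 10001.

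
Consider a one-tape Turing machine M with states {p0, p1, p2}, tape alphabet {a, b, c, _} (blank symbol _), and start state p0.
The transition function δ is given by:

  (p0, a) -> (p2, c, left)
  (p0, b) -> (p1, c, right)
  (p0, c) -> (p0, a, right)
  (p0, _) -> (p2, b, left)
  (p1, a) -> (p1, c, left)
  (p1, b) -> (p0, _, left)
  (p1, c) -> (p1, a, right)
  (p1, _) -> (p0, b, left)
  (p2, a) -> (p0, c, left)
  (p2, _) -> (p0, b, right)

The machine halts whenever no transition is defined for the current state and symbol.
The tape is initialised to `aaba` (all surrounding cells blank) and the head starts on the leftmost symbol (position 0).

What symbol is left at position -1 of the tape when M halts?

p0 | ___[a]aba   read a → write c, move left, go to p2
p2 | __[_]caba   read _ → write b, move right, go to p0
p0 | __b[c]aba   read c → write a, move right, go to p0
p0 | __ba[a]ba   read a → write c, move left, go to p2
p2 | __b[a]cba   read a → write c, move left, go to p0
p0 | __[b]ccba   read b → write c, move right, go to p1
p1 | __c[c]cba   read c → write a, move right, go to p1
p1 | __ca[c]ba   read c → write a, move right, go to p1
p1 | __caa[b]a   read b → write _, move left, go to p0
p0 | __ca[a]_a   read a → write c, move left, go to p2
p2 | __c[a]c_a   read a → write c, move left, go to p0
p0 | __[c]cc_a   read c → write a, move right, go to p0
p0 | __a[c]c_a   read c → write a, move right, go to p0
p0 | __aa[c]_a   read c → write a, move right, go to p0
p0 | __aaa[_]a   read _ → write b, move left, go to p2
p2 | __aa[a]ba   read a → write c, move left, go to p0
p0 | __a[a]cba   read a → write c, move left, go to p2
p2 | __[a]ccba   read a → write c, move left, go to p0
p0 | _[_]cccba   read _ → write b, move left, go to p2
p2 | [_]bcccba   read _ → write b, move right, go to p0
p0 | b[b]cccba   read b → write c, move right, go to p1
p1 | bc[c]ccba   read c → write a, move right, go to p1
p1 | bca[c]cba   read c → write a, move right, go to p1
p1 | bcaa[c]ba   read c → write a, move right, go to p1
p1 | bcaaa[b]a   read b → write _, move left, go to p0
p0 | bcaa[a]_a   read a → write c, move left, go to p2
p2 | bca[a]c_a   read a → write c, move left, go to p0
p0 | bc[a]cc_a   read a → write c, move left, go to p2
p2 | b[c]ccc_a
Cell -1 holds c when M halts.

c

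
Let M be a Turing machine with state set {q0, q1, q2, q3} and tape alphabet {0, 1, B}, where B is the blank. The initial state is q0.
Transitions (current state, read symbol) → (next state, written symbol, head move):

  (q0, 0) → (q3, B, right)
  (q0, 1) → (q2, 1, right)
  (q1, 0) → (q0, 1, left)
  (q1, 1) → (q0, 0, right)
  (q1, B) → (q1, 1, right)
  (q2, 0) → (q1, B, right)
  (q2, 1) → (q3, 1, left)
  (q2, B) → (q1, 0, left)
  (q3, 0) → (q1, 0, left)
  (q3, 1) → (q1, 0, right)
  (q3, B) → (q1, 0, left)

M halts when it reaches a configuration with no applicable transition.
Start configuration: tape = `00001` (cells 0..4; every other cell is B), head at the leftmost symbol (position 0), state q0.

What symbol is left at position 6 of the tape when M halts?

state=q0 head=0 tape=[0]0001BBB   (q0,0)→(q3,B,right)
state=q3 head=1 tape=B[0]001BBB   (q3,0)→(q1,0,left)
state=q1 head=0 tape=[B]0001BBB   (q1,B)→(q1,1,right)
state=q1 head=1 tape=1[0]001BBB   (q1,0)→(q0,1,left)
state=q0 head=0 tape=[1]1001BBB   (q0,1)→(q2,1,right)
state=q2 head=1 tape=1[1]001BBB   (q2,1)→(q3,1,left)
state=q3 head=0 tape=[1]1001BBB   (q3,1)→(q1,0,right)
state=q1 head=1 tape=0[1]001BBB   (q1,1)→(q0,0,right)
state=q0 head=2 tape=00[0]01BBB   (q0,0)→(q3,B,right)
state=q3 head=3 tape=00B[0]1BBB   (q3,0)→(q1,0,left)
state=q1 head=2 tape=00[B]01BBB   (q1,B)→(q1,1,right)
state=q1 head=3 tape=001[0]1BBB   (q1,0)→(q0,1,left)
state=q0 head=2 tape=00[1]11BBB   (q0,1)→(q2,1,right)
state=q2 head=3 tape=001[1]1BBB   (q2,1)→(q3,1,left)
state=q3 head=2 tape=00[1]11BBB   (q3,1)→(q1,0,right)
state=q1 head=3 tape=000[1]1BBB   (q1,1)→(q0,0,right)
state=q0 head=4 tape=0000[1]BBB   (q0,1)→(q2,1,right)
state=q2 head=5 tape=00001[B]BB   (q2,B)→(q1,0,left)
state=q1 head=4 tape=0000[1]0BB   (q1,1)→(q0,0,right)
state=q0 head=5 tape=00000[0]BB   (q0,0)→(q3,B,right)
state=q3 head=6 tape=00000B[B]B   (q3,B)→(q1,0,left)
state=q1 head=5 tape=00000[B]0B   (q1,B)→(q1,1,right)
state=q1 head=6 tape=000001[0]B   (q1,0)→(q0,1,left)
state=q0 head=5 tape=00000[1]1B   (q0,1)→(q2,1,right)
state=q2 head=6 tape=000001[1]B   (q2,1)→(q3,1,left)
state=q3 head=5 tape=00000[1]1B   (q3,1)→(q1,0,right)
state=q1 head=6 tape=000000[1]B   (q1,1)→(q0,0,right)
state=q0 head=7 tape=0000000[B]
Cell 6 holds 0 when M halts.

0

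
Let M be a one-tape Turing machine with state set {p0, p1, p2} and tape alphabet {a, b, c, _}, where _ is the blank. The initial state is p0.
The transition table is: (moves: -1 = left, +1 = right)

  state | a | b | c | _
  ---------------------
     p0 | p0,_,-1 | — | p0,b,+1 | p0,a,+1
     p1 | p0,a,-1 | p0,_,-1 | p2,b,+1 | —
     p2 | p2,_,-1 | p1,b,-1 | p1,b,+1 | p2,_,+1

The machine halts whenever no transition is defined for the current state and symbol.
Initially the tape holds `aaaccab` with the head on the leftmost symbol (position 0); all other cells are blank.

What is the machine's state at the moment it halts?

p0

p0 | ___[a]aaccab   read a → write _, move -1, go to p0
p0 | __[_]_aaccab   read _ → write a, move +1, go to p0
p0 | __a[_]aaccab   read _ → write a, move +1, go to p0
p0 | __aa[a]accab   read a → write _, move -1, go to p0
p0 | __a[a]_accab   read a → write _, move -1, go to p0
p0 | __[a]__accab   read a → write _, move -1, go to p0
p0 | _[_]___accab   read _ → write a, move +1, go to p0
p0 | _a[_]__accab   read _ → write a, move +1, go to p0
p0 | _aa[_]_accab   read _ → write a, move +1, go to p0
p0 | _aaa[_]accab   read _ → write a, move +1, go to p0
p0 | _aaaa[a]ccab   read a → write _, move -1, go to p0
p0 | _aaa[a]_ccab   read a → write _, move -1, go to p0
p0 | _aa[a]__ccab   read a → write _, move -1, go to p0
p0 | _a[a]___ccab   read a → write _, move -1, go to p0
p0 | _[a]____ccab   read a → write _, move -1, go to p0
p0 | [_]_____ccab   read _ → write a, move +1, go to p0
p0 | a[_]____ccab   read _ → write a, move +1, go to p0
p0 | aa[_]___ccab   read _ → write a, move +1, go to p0
p0 | aaa[_]__ccab   read _ → write a, move +1, go to p0
p0 | aaaa[_]_ccab   read _ → write a, move +1, go to p0
p0 | aaaaa[_]ccab   read _ → write a, move +1, go to p0
p0 | aaaaaa[c]cab   read c → write b, move +1, go to p0
p0 | aaaaaab[c]ab   read c → write b, move +1, go to p0
p0 | aaaaaabb[a]b   read a → write _, move -1, go to p0
p0 | aaaaaab[b]_b
No transition is defined for (p0, b); M halts in state p0.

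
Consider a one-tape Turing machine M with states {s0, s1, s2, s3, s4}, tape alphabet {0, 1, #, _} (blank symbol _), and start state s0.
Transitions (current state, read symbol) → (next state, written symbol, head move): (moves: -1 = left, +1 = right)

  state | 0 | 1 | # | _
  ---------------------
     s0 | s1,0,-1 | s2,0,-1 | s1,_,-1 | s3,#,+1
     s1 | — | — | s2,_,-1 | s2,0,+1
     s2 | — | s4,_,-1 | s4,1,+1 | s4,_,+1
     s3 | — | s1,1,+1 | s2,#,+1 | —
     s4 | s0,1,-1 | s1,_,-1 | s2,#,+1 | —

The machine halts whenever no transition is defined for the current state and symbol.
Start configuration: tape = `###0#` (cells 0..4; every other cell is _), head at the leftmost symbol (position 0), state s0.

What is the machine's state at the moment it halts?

s1

state=s0 head=0 tape=_[#]##0#   (s0,#)→(s1,_,-1)
state=s1 head=-1 tape=[_]_##0#   (s1,_)→(s2,0,+1)
state=s2 head=0 tape=0[_]##0#   (s2,_)→(s4,_,+1)
state=s4 head=1 tape=0_[#]#0#   (s4,#)→(s2,#,+1)
state=s2 head=2 tape=0_#[#]0#   (s2,#)→(s4,1,+1)
state=s4 head=3 tape=0_#1[0]#   (s4,0)→(s0,1,-1)
state=s0 head=2 tape=0_#[1]1#   (s0,1)→(s2,0,-1)
state=s2 head=1 tape=0_[#]01#   (s2,#)→(s4,1,+1)
state=s4 head=2 tape=0_1[0]1#   (s4,0)→(s0,1,-1)
state=s0 head=1 tape=0_[1]11#   (s0,1)→(s2,0,-1)
state=s2 head=0 tape=0[_]011#   (s2,_)→(s4,_,+1)
state=s4 head=1 tape=0_[0]11#   (s4,0)→(s0,1,-1)
state=s0 head=0 tape=0[_]111#   (s0,_)→(s3,#,+1)
state=s3 head=1 tape=0#[1]11#   (s3,1)→(s1,1,+1)
state=s1 head=2 tape=0#1[1]1#
No transition is defined for (s1, 1); M halts in state s1.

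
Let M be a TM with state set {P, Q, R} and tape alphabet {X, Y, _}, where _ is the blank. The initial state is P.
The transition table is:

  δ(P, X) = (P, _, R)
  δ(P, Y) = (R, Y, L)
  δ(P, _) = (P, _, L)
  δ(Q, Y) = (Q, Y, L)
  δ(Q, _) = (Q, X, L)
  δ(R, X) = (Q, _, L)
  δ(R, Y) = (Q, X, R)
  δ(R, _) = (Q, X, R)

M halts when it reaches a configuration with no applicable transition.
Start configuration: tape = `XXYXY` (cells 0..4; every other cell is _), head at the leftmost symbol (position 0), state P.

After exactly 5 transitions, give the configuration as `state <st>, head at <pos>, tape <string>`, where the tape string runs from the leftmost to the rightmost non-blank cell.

state Q, head at 1, tape XYXY

state=P head=0 tape=[X]XYXY   (P,X)→(P,_,R)
state=P head=1 tape=_[X]YXY   (P,X)→(P,_,R)
state=P head=2 tape=__[Y]XY   (P,Y)→(R,Y,L)
state=R head=1 tape=_[_]YXY   (R,_)→(Q,X,R)
state=Q head=2 tape=_X[Y]XY   (Q,Y)→(Q,Y,L)
state=Q head=1 tape=_[X]YXY
After 5 steps: state Q, head at 1, tape XYXY.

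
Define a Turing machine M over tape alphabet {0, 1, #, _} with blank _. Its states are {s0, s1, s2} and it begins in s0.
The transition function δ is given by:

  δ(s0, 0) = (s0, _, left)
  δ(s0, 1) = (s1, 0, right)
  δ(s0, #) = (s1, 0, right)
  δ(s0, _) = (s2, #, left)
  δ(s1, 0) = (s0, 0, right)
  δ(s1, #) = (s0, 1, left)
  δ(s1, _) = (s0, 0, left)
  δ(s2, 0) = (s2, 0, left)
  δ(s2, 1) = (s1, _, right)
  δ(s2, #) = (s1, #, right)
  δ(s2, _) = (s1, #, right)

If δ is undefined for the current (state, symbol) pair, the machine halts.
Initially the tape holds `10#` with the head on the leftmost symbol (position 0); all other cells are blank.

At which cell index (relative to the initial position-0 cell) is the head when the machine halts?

-1

state=s0 head=0 tape=__[1]0#_   (s0,1)→(s1,0,right)
state=s1 head=1 tape=__0[0]#_   (s1,0)→(s0,0,right)
state=s0 head=2 tape=__00[#]_   (s0,#)→(s1,0,right)
state=s1 head=3 tape=__000[_]   (s1,_)→(s0,0,left)
state=s0 head=2 tape=__00[0]0   (s0,0)→(s0,_,left)
state=s0 head=1 tape=__0[0]_0   (s0,0)→(s0,_,left)
state=s0 head=0 tape=__[0]__0   (s0,0)→(s0,_,left)
state=s0 head=-1 tape=_[_]___0   (s0,_)→(s2,#,left)
state=s2 head=-2 tape=[_]#___0   (s2,_)→(s1,#,right)
state=s1 head=-1 tape=#[#]___0   (s1,#)→(s0,1,left)
state=s0 head=-2 tape=[#]1___0   (s0,#)→(s1,0,right)
state=s1 head=-1 tape=0[1]___0
At halt the head is at cell -1.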